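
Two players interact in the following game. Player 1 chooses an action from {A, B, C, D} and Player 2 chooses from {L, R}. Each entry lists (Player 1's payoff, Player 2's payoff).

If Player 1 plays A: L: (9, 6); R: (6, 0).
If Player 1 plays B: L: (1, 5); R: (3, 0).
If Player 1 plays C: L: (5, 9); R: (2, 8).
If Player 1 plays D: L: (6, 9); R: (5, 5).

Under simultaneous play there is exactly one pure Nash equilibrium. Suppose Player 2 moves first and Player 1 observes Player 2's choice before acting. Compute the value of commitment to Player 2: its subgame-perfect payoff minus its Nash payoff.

0

Work backward from Player 1's decision.
- L: Player 1 compares 9, 1, 5, 6 and picks A; Player 2 would get 6.
- R: Player 1 compares 6, 3, 2, 5 and picks A; Player 2 would get 0.
Maximizing over 6, 0, Player 2 chooses L. Subgame-perfect outcome: (A, L) with payoffs (9, 6).
Under simultaneous play:
Player 1's best replies: L→A; R→A.
Player 2's best replies: A→L; B→L; C→L; D→L.
Only (A, L) has each player best-responding; Nash payoffs (9, 6).
Player 2's commitment gain: 6 − 6 = 0.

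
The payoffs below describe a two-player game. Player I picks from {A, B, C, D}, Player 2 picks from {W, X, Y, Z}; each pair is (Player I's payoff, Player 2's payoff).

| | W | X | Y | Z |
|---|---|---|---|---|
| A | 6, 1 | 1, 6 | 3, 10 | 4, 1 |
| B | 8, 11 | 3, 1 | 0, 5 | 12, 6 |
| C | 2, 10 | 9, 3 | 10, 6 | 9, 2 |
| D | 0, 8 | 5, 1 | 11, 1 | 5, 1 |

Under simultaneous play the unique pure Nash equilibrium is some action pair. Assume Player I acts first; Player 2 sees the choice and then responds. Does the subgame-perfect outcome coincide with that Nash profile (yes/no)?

Work backward from Player 2's decision.
- A: BR = Y, leader payoff 3.
- B: BR = W, leader payoff 8.
- C: BR = W, leader payoff 2.
- D: BR = W, leader payoff 0.
Among 3, 8, 2, 0, the best is 8 at B. Subgame-perfect outcome: (B, W) with payoffs (8, 11).
For the simultaneous game, intersect best replies.
Player I's best replies: W→B; X→C; Y→D; Z→B.
Player 2's best replies: A→Y; B→W; C→W; D→W.
The unique mutual best reply is (B, W), giving (8, 11).
Sequential outcome (B, W) coincides with the Nash profile (B, W).

yes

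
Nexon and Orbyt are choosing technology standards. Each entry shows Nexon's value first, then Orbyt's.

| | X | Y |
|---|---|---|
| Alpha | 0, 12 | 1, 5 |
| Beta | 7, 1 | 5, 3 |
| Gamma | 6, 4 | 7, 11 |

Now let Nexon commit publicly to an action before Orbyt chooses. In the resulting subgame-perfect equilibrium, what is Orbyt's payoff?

11

Work backward from Orbyt's decision.
- Alpha → Orbyt plays X (best of 12, 5); Nexon gets 0.
- Beta → Orbyt plays Y (best of 1, 3); Nexon gets 5.
- Gamma → Orbyt plays Y (best of 4, 11); Nexon gets 7.
Maximizing over 0, 5, 7, Nexon chooses Gamma. Subgame-perfect outcome: (Gamma, Y) with payoffs (7, 11).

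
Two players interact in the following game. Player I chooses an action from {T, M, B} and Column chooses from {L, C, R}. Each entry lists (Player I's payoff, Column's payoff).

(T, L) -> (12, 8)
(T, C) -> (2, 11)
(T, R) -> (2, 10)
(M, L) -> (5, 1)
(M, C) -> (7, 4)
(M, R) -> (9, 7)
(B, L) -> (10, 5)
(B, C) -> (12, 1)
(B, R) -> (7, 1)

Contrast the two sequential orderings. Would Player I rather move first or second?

If Player I leads: Column's best replies are T→C, M→R, B→L; Player I's induced payoffs 2, 9, 10; outcome (B, L), payoffs (10, 5).
If Column leads: Player I's best replies are L→T, C→B, R→M; Column's induced payoffs 8, 1, 7; outcome (T, L), payoffs (12, 8).
Player I gets 10 moving first and 12 moving second, so Player I prefers to move second.

second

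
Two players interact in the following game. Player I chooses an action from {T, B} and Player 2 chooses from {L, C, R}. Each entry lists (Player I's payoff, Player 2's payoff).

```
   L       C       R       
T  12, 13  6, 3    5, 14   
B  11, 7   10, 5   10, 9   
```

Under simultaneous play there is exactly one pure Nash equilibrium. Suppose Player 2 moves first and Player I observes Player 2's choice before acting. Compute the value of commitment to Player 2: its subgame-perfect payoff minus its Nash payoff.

4

Player I best-responds to each possible Player 2 move:
- L: BR = T, leader payoff 13.
- C: BR = B, leader payoff 5.
- R: BR = B, leader payoff 9.
Player 2's induced payoffs are 13, 5, 9, so Player 2 commits to L. Subgame-perfect outcome: (T, L) with payoffs (12, 13).
For the simultaneous game, intersect best replies.
Player I's best replies: L→T; C→B; R→B.
Player 2's best replies: T→R; B→R.
Only (B, R) has each player best-responding; Nash payoffs (10, 9).
Player 2's commitment gain: 13 − 9 = 4.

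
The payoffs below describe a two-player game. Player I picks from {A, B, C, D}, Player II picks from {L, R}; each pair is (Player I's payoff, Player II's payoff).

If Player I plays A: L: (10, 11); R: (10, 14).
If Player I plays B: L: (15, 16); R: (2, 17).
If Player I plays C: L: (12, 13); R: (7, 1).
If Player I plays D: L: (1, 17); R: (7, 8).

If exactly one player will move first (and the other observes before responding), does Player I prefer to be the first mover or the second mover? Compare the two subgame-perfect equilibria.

second

If Player I leads: Player II's best replies are A→R, B→R, C→L, D→L; Player I's induced payoffs 10, 2, 12, 1; outcome (C, L), payoffs (12, 13).
If Player II leads: Player I's best replies are L→B, R→A; Player II's induced payoffs 16, 14; outcome (B, L), payoffs (15, 16).
Player I gets 12 moving first and 15 moving second, so Player I prefers to move second.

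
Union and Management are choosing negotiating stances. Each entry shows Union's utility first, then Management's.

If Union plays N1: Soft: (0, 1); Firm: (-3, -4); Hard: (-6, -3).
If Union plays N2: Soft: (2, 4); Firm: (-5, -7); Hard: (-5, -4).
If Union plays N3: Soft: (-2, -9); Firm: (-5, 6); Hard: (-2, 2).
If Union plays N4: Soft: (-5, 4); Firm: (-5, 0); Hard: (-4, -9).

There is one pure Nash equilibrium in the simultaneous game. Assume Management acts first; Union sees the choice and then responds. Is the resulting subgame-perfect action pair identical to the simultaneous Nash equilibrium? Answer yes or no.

Backward induction with Management moving first.
- Soft: BR = N2, leader payoff 4.
- Firm: BR = N1, leader payoff -4.
- Hard: BR = N3, leader payoff 2.
Among 4, -4, 2, the best is 4 at Soft. Subgame-perfect outcome: (N2, Soft) with payoffs (2, 4).
Under simultaneous play:
Union's best replies: Soft→N2; Firm→N1; Hard→N3.
Management's best replies: N1→Soft; N2→Soft; N3→Firm; N4→Soft.
The unique mutual best reply is (N2, Soft), giving (2, 4).
Sequential outcome (N2, Soft) coincides with the Nash profile (N2, Soft).

yes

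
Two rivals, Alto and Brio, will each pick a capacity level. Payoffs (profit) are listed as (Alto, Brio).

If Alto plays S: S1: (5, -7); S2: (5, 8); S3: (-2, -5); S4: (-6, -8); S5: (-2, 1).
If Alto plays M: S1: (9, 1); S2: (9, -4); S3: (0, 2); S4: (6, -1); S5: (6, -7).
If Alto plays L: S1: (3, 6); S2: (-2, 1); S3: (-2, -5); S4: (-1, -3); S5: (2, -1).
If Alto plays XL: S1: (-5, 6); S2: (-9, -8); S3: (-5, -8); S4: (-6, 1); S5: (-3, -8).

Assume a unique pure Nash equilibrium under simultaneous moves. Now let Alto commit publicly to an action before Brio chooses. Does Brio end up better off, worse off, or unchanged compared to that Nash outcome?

better off

Solve by backward induction (Alto leads).
- S → Brio plays S2 (best of -7, 8, -5, -8, 1); Alto gets 5.
- M → Brio plays S3 (best of 1, -4, 2, -1, -7); Alto gets 0.
- L → Brio plays S1 (best of 6, 1, -5, -3, -1); Alto gets 3.
- XL → Brio plays S1 (best of 6, -8, -8, 1, -8); Alto gets -5.
Alto's induced payoffs are 5, 0, 3, -5, so Alto commits to S. Subgame-perfect outcome: (S, S2) with payoffs (5, 8).
Under simultaneous play:
Alto's best replies: S1→M; S2→M; S3→M; S4→M; S5→M.
Brio's best replies: S→S2; M→S3; L→S1; XL→S1.
Only (M, S3) has each player best-responding; Nash payoffs (0, 2).
Brio earns 8 sequentially versus 2 at the Nash outcome: better off.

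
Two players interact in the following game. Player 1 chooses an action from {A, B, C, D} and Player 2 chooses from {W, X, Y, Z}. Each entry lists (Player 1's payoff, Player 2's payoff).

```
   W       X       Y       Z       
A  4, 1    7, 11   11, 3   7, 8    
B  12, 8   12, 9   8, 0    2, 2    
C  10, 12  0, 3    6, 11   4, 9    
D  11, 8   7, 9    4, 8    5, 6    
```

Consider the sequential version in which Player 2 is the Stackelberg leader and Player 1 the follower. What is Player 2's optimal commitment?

Player 1 best-responds to each possible Player 2 move:
- W: Player 1 compares 4, 12, 10, 11 and picks B; Player 2 would get 8.
- X: Player 1 compares 7, 12, 0, 7 and picks B; Player 2 would get 9.
- Y: Player 1 compares 11, 8, 6, 4 and picks A; Player 2 would get 3.
- Z: Player 1 compares 7, 2, 4, 5 and picks A; Player 2 would get 8.
Among 8, 9, 3, 8, the best is 9 at X. Subgame-perfect outcome: (B, X) with payoffs (12, 9).

X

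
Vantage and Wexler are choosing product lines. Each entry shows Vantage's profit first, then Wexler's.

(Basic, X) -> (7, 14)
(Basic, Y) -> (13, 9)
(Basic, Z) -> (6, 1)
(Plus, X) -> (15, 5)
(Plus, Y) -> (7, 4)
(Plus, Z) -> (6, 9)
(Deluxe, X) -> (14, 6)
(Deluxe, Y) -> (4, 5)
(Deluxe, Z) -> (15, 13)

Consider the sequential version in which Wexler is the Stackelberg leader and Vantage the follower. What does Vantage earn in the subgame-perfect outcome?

15

Backward induction with Wexler moving first.
- X → Vantage plays Plus (best of 7, 15, 14); Wexler gets 5.
- Y → Vantage plays Basic (best of 13, 7, 4); Wexler gets 9.
- Z → Vantage plays Deluxe (best of 6, 6, 15); Wexler gets 13.
Wexler's induced payoffs are 5, 9, 13, so Wexler commits to Z. Subgame-perfect outcome: (Deluxe, Z) with payoffs (15, 13).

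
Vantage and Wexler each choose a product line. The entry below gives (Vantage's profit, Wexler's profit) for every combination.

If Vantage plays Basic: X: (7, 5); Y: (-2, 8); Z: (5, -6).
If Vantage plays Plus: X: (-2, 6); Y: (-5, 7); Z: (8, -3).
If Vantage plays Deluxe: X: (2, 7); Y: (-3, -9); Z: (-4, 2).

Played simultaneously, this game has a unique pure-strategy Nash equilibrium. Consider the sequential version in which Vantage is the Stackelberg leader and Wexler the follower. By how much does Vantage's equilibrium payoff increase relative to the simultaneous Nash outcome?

Backward induction with Vantage moving first.
- Basic: BR = Y, leader payoff -2.
- Plus: BR = Y, leader payoff -5.
- Deluxe: BR = X, leader payoff 2.
Maximizing over -2, -5, 2, Vantage chooses Deluxe. Subgame-perfect outcome: (Deluxe, X) with payoffs (2, 7).
For the simultaneous game, intersect best replies.
Vantage's best replies: X→Basic; Y→Basic; Z→Plus.
Wexler's best replies: Basic→Y; Plus→Y; Deluxe→X.
Only (Basic, Y) has each player best-responding; Nash payoffs (-2, 8).
Vantage's commitment gain: 2 − -2 = 4.

4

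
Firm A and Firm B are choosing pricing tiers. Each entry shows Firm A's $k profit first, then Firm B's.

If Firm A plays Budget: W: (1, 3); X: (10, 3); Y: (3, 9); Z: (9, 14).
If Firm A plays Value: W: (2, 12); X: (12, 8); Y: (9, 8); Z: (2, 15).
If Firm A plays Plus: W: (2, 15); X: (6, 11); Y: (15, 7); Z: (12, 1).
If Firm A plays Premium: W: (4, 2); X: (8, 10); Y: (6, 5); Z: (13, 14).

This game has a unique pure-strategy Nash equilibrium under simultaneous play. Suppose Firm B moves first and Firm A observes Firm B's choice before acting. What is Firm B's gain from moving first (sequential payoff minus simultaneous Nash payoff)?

Solve by backward induction (Firm B leads).
- W: Firm A compares 1, 2, 2, 4 and picks Premium; Firm B would get 2.
- X: Firm A compares 10, 12, 6, 8 and picks Value; Firm B would get 8.
- Y: Firm A compares 3, 9, 15, 6 and picks Plus; Firm B would get 7.
- Z: Firm A compares 9, 2, 12, 13 and picks Premium; Firm B would get 14.
Firm B's induced payoffs are 2, 8, 7, 14, so Firm B commits to Z. Subgame-perfect outcome: (Premium, Z) with payoffs (13, 14).
For the simultaneous game, intersect best replies.
Firm A's best replies: W→Premium; X→Value; Y→Plus; Z→Premium.
Firm B's best replies: Budget→Z; Value→Z; Plus→W; Premium→Z.
Only (Premium, Z) has each player best-responding; Nash payoffs (13, 14).
Firm B's commitment gain: 14 − 14 = 0.

0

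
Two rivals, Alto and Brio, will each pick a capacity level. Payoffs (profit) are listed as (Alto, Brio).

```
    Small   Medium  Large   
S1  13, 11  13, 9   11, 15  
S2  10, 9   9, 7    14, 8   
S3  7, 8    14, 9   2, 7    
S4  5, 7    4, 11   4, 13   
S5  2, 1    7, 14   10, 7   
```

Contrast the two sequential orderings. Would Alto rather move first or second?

first

If Alto leads: Brio's best replies are S1→Large, S2→Small, S3→Medium, S4→Large, S5→Medium; Alto's induced payoffs 11, 10, 14, 4, 7; outcome (S3, Medium), payoffs (14, 9).
If Brio leads: Alto's best replies are Small→S1, Medium→S3, Large→S2; Brio's induced payoffs 11, 9, 8; outcome (S1, Small), payoffs (13, 11).
Alto gets 14 moving first and 13 moving second, so Alto prefers to move first.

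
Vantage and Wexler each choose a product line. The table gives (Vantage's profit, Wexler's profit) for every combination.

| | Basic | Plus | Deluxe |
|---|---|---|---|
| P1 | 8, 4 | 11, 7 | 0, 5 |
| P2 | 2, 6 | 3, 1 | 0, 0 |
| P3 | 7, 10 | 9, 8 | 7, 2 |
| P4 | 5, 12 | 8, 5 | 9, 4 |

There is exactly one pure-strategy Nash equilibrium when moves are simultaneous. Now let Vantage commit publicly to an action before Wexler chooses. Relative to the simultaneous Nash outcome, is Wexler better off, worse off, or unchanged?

unchanged

Backward induction with Vantage moving first.
- P1 → Wexler plays Plus (best of 4, 7, 5); Vantage gets 11.
- P2 → Wexler plays Basic (best of 6, 1, 0); Vantage gets 2.
- P3 → Wexler plays Basic (best of 10, 8, 2); Vantage gets 7.
- P4 → Wexler plays Basic (best of 12, 5, 4); Vantage gets 5.
Vantage's induced payoffs are 11, 2, 7, 5, so Vantage commits to P1. Subgame-perfect outcome: (P1, Plus) with payoffs (11, 7).
For the simultaneous game, intersect best replies.
Vantage's best replies: Basic→P1; Plus→P1; Deluxe→P4.
Wexler's best replies: P1→Plus; P2→Basic; P3→Basic; P4→Basic.
The unique mutual best reply is (P1, Plus), giving (11, 7).
Wexler earns 7 sequentially versus 7 at the Nash outcome: unchanged.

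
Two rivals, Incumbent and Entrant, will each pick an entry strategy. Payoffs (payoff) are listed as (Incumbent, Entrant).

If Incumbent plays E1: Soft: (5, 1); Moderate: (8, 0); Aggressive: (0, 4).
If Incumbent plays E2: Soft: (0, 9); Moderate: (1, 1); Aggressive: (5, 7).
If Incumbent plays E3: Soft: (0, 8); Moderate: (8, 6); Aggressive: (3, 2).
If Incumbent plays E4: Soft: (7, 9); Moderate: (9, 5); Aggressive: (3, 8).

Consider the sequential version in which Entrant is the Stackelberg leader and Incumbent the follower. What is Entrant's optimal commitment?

Soft

Incumbent best-responds to each possible Entrant move:
- Soft → Incumbent plays E4 (best of 5, 0, 0, 7); Entrant gets 9.
- Moderate → Incumbent plays E4 (best of 8, 1, 8, 9); Entrant gets 5.
- Aggressive → Incumbent plays E2 (best of 0, 5, 3, 3); Entrant gets 7.
Maximizing over 9, 5, 7, Entrant chooses Soft. Subgame-perfect outcome: (E4, Soft) with payoffs (7, 9).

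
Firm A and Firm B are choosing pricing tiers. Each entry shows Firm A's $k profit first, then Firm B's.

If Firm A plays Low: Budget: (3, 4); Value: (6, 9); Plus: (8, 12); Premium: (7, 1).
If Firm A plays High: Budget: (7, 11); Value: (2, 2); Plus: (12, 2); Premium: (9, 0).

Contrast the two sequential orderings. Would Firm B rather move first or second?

If Firm A leads: Firm B's best replies are Low→Plus, High→Budget; Firm A's induced payoffs 8, 7; outcome (Low, Plus), payoffs (8, 12).
If Firm B leads: Firm A's best replies are Budget→High, Value→Low, Plus→High, Premium→High; Firm B's induced payoffs 11, 9, 2, 0; outcome (High, Budget), payoffs (7, 11).
Firm B gets 11 moving first and 12 moving second, so Firm B prefers to move second.

second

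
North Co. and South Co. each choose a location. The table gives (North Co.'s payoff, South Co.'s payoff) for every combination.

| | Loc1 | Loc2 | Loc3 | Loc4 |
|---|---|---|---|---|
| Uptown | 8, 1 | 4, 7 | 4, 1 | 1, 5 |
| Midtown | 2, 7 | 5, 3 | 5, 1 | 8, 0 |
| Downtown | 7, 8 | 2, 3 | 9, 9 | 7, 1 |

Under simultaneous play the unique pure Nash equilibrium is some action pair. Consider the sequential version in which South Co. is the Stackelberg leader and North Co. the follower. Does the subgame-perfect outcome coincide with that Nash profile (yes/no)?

Backward induction with South Co. moving first.
- Loc1: BR = Uptown, leader payoff 1.
- Loc2: BR = Midtown, leader payoff 3.
- Loc3: BR = Downtown, leader payoff 9.
- Loc4: BR = Midtown, leader payoff 0.
South Co.'s induced payoffs are 1, 3, 9, 0, so South Co. commits to Loc3. Subgame-perfect outcome: (Downtown, Loc3) with payoffs (9, 9).
For the simultaneous game, intersect best replies.
North Co.'s best replies: Loc1→Uptown; Loc2→Midtown; Loc3→Downtown; Loc4→Midtown.
South Co.'s best replies: Uptown→Loc2; Midtown→Loc1; Downtown→Loc3.
The unique mutual best reply is (Downtown, Loc3), giving (9, 9).
Sequential outcome (Downtown, Loc3) coincides with the Nash profile (Downtown, Loc3).

yes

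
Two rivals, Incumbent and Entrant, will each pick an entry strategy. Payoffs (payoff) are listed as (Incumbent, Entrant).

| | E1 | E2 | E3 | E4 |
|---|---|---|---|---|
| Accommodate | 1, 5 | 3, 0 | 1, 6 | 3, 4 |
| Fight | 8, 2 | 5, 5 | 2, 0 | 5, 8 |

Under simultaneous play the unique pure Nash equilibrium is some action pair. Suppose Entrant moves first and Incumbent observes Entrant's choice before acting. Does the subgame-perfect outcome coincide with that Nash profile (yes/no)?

Work backward from Incumbent's decision.
- E1: Incumbent compares 1, 8 and picks Fight; Entrant would get 2.
- E2: Incumbent compares 3, 5 and picks Fight; Entrant would get 5.
- E3: Incumbent compares 1, 2 and picks Fight; Entrant would get 0.
- E4: Incumbent compares 3, 5 and picks Fight; Entrant would get 8.
Maximizing over 2, 5, 0, 8, Entrant chooses E4. Subgame-perfect outcome: (Fight, E4) with payoffs (5, 8).
For the simultaneous game, intersect best replies.
Incumbent's best replies: E1→Fight; E2→Fight; E3→Fight; E4→Fight.
Entrant's best replies: Accommodate→E3; Fight→E4.
The unique mutual best reply is (Fight, E4), giving (5, 8).
Sequential outcome (Fight, E4) coincides with the Nash profile (Fight, E4).

yes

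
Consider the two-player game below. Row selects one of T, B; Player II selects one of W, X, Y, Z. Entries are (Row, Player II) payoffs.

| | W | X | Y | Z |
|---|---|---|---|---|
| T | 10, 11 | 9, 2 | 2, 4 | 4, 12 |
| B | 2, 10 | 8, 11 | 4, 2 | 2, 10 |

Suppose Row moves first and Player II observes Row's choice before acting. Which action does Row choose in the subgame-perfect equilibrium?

Work backward from Player II's decision.
- T: BR = Z, leader payoff 4.
- B: BR = X, leader payoff 8.
Row's induced payoffs are 4, 8, so Row commits to B. Subgame-perfect outcome: (B, X) with payoffs (8, 11).

B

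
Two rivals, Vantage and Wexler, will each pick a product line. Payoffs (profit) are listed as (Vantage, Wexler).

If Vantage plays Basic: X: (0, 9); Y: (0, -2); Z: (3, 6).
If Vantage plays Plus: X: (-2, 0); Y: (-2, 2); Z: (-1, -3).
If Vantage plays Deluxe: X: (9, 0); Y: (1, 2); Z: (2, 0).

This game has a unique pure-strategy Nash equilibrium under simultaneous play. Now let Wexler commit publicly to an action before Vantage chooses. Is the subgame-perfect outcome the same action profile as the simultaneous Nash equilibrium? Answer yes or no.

no

Work backward from Vantage's decision.
- X: BR = Deluxe, leader payoff 0.
- Y: BR = Deluxe, leader payoff 2.
- Z: BR = Basic, leader payoff 6.
Maximizing over 0, 2, 6, Wexler chooses Z. Subgame-perfect outcome: (Basic, Z) with payoffs (3, 6).
Under simultaneous play:
Vantage's best replies: X→Deluxe; Y→Deluxe; Z→Basic.
Wexler's best replies: Basic→X; Plus→Y; Deluxe→Y.
The unique mutual best reply is (Deluxe, Y), giving (1, 2).
Sequential outcome (Basic, Z) differs from the Nash profile (Deluxe, Y).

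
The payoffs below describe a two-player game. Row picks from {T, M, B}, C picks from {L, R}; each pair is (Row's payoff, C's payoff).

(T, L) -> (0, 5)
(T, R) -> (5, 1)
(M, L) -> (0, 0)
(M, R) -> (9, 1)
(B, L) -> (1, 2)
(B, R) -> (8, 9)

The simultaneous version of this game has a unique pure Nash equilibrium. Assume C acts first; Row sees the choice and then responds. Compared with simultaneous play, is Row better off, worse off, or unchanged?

worse off

Solve by backward induction (C leads).
- L: BR = B, leader payoff 2.
- R: BR = M, leader payoff 1.
C's induced payoffs are 2, 1, so C commits to L. Subgame-perfect outcome: (B, L) with payoffs (1, 2).
Under simultaneous play:
Row's best replies: L→B; R→M.
C's best replies: T→L; M→R; B→R.
Only (M, R) has each player best-responding; Nash payoffs (9, 1).
Row earns 1 sequentially versus 9 at the Nash outcome: worse off.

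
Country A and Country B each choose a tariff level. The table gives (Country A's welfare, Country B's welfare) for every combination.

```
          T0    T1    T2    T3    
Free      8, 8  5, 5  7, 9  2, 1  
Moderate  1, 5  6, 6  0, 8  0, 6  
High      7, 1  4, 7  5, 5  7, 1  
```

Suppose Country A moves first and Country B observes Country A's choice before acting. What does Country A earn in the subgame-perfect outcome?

Country B best-responds to each possible Country A move:
- Free → Country B plays T2 (best of 8, 5, 9, 1); Country A gets 7.
- Moderate → Country B plays T2 (best of 5, 6, 8, 6); Country A gets 0.
- High → Country B plays T1 (best of 1, 7, 5, 1); Country A gets 4.
Among 7, 0, 4, the best is 7 at Free. Subgame-perfect outcome: (Free, T2) with payoffs (7, 9).

7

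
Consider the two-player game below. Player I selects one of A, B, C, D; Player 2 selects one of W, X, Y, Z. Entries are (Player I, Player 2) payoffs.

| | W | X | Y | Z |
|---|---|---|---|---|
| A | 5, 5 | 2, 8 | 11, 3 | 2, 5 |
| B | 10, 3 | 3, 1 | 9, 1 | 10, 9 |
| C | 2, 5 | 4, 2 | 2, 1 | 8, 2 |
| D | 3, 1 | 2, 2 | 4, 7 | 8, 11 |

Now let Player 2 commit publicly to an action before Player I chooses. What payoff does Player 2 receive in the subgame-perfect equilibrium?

Solve by backward induction (Player 2 leads).
- W: Player I compares 5, 10, 2, 3 and picks B; Player 2 would get 3.
- X: Player I compares 2, 3, 4, 2 and picks C; Player 2 would get 2.
- Y: Player I compares 11, 9, 2, 4 and picks A; Player 2 would get 3.
- Z: Player I compares 2, 10, 8, 8 and picks B; Player 2 would get 9.
Among 3, 2, 3, 9, the best is 9 at Z. Subgame-perfect outcome: (B, Z) with payoffs (10, 9).

9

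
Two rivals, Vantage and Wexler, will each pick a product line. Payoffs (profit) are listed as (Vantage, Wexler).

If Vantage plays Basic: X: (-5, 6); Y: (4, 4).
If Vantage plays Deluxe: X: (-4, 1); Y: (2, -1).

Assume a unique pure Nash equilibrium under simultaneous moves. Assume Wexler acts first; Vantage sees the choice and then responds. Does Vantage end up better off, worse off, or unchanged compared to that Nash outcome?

better off

Backward induction with Wexler moving first.
- X: BR = Deluxe, leader payoff 1.
- Y: BR = Basic, leader payoff 4.
Maximizing over 1, 4, Wexler chooses Y. Subgame-perfect outcome: (Basic, Y) with payoffs (4, 4).
Under simultaneous play:
Vantage's best replies: X→Deluxe; Y→Basic.
Wexler's best replies: Basic→X; Deluxe→X.
The unique mutual best reply is (Deluxe, X), giving (-4, 1).
Vantage earns 4 sequentially versus -4 at the Nash outcome: better off.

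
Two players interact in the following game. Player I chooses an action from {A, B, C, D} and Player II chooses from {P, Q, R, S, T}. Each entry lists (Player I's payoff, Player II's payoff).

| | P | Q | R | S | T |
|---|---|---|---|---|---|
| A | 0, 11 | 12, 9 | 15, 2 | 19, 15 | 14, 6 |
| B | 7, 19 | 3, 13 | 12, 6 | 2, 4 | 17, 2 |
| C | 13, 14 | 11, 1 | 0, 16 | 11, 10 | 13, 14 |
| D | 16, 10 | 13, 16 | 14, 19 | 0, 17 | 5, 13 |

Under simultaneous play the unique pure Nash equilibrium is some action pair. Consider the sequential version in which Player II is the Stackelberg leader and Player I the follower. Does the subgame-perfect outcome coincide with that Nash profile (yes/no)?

no

Solve by backward induction (Player II leads).
- P: BR = D, leader payoff 10.
- Q: BR = D, leader payoff 16.
- R: BR = A, leader payoff 2.
- S: BR = A, leader payoff 15.
- T: BR = B, leader payoff 2.
Player II's induced payoffs are 10, 16, 2, 15, 2, so Player II commits to Q. Subgame-perfect outcome: (D, Q) with payoffs (13, 16).
Under simultaneous play:
Player I's best replies: P→D; Q→D; R→A; S→A; T→B.
Player II's best replies: A→S; B→P; C→R; D→R.
The unique mutual best reply is (A, S), giving (19, 15).
Sequential outcome (D, Q) differs from the Nash profile (A, S).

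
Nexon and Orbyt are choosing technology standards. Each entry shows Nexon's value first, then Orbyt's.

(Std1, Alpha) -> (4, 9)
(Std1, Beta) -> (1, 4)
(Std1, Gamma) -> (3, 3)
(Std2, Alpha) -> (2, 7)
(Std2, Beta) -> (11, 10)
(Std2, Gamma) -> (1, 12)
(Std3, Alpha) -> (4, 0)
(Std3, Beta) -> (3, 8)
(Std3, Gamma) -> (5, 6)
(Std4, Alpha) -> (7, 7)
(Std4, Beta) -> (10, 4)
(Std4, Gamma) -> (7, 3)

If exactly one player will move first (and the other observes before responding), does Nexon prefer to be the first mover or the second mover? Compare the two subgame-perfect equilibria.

If Nexon leads: Orbyt's best replies are Std1→Alpha, Std2→Gamma, Std3→Beta, Std4→Alpha; Nexon's induced payoffs 4, 1, 3, 7; outcome (Std4, Alpha), payoffs (7, 7).
If Orbyt leads: Nexon's best replies are Alpha→Std4, Beta→Std2, Gamma→Std4; Orbyt's induced payoffs 7, 10, 3; outcome (Std2, Beta), payoffs (11, 10).
Nexon gets 7 moving first and 11 moving second, so Nexon prefers to move second.

second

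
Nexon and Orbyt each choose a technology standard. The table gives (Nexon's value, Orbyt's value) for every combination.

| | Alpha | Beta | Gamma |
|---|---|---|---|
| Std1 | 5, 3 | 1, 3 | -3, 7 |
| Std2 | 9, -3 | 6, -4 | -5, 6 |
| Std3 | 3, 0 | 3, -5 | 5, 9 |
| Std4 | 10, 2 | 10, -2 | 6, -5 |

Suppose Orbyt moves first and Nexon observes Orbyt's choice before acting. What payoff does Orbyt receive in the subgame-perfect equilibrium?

2

Backward induction with Orbyt moving first.
- Alpha: Nexon compares 5, 9, 3, 10 and picks Std4; Orbyt would get 2.
- Beta: Nexon compares 1, 6, 3, 10 and picks Std4; Orbyt would get -2.
- Gamma: Nexon compares -3, -5, 5, 6 and picks Std4; Orbyt would get -5.
Among 2, -2, -5, the best is 2 at Alpha. Subgame-perfect outcome: (Std4, Alpha) with payoffs (10, 2).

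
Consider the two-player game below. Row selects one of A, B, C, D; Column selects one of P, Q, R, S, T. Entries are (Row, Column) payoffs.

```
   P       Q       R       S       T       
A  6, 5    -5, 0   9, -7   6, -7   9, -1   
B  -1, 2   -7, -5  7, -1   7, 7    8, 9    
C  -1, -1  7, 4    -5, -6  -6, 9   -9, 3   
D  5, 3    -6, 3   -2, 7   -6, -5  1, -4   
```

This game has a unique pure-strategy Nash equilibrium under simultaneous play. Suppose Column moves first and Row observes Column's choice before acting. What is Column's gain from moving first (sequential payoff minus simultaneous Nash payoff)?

2

Solve by backward induction (Column leads).
- P: Row compares 6, -1, -1, 5 and picks A; Column would get 5.
- Q: Row compares -5, -7, 7, -6 and picks C; Column would get 4.
- R: Row compares 9, 7, -5, -2 and picks A; Column would get -7.
- S: Row compares 6, 7, -6, -6 and picks B; Column would get 7.
- T: Row compares 9, 8, -9, 1 and picks A; Column would get -1.
Among 5, 4, -7, 7, -1, the best is 7 at S. Subgame-perfect outcome: (B, S) with payoffs (7, 7).
For the simultaneous game, intersect best replies.
Row's best replies: P→A; Q→C; R→A; S→B; T→A.
Column's best replies: A→P; B→T; C→S; D→R.
The unique mutual best reply is (A, P), giving (6, 5).
Column's commitment gain: 7 − 5 = 2.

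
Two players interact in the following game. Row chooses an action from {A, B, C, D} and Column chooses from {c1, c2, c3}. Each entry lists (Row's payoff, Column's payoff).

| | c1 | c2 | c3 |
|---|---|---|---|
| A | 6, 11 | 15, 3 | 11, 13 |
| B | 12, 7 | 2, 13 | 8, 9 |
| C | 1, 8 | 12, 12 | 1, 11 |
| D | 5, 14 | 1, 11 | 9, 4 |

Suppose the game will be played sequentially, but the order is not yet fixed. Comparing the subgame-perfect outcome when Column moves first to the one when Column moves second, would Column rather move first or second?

If Row leads: Column's best replies are A→c3, B→c2, C→c2, D→c1; Row's induced payoffs 11, 2, 12, 5; outcome (C, c2), payoffs (12, 12).
If Column leads: Row's best replies are c1→B, c2→A, c3→A; Column's induced payoffs 7, 3, 13; outcome (A, c3), payoffs (11, 13).
Column gets 13 moving first and 12 moving second, so Column prefers to move first.

first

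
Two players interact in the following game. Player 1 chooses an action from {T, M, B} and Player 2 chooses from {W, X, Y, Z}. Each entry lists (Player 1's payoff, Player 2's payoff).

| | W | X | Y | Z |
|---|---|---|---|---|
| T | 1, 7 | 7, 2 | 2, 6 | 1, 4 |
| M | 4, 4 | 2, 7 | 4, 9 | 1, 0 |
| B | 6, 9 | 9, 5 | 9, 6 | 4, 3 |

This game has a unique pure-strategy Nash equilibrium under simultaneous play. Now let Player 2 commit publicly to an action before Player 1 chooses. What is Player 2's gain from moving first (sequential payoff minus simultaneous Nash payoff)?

0

Solve by backward induction (Player 2 leads).
- W: Player 1 compares 1, 4, 6 and picks B; Player 2 would get 9.
- X: Player 1 compares 7, 2, 9 and picks B; Player 2 would get 5.
- Y: Player 1 compares 2, 4, 9 and picks B; Player 2 would get 6.
- Z: Player 1 compares 1, 1, 4 and picks B; Player 2 would get 3.
Among 9, 5, 6, 3, the best is 9 at W. Subgame-perfect outcome: (B, W) with payoffs (6, 9).
Under simultaneous play:
Player 1's best replies: W→B; X→B; Y→B; Z→B.
Player 2's best replies: T→W; M→Y; B→W.
Only (B, W) has each player best-responding; Nash payoffs (6, 9).
Player 2's commitment gain: 9 − 9 = 0.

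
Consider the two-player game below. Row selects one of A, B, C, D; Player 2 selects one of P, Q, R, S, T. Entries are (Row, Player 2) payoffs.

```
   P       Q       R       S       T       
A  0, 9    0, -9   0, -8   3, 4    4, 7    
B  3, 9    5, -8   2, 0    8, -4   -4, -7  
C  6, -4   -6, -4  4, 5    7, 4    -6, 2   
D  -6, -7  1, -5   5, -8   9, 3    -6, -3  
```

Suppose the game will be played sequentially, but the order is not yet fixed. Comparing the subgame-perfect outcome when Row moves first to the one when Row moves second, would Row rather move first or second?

If Row leads: Player 2's best replies are A→P, B→P, C→R, D→S; Row's induced payoffs 0, 3, 4, 9; outcome (D, S), payoffs (9, 3).
If Player 2 leads: Row's best replies are P→C, Q→B, R→D, S→D, T→A; Player 2's induced payoffs -4, -8, -8, 3, 7; outcome (A, T), payoffs (4, 7).
Row gets 9 moving first and 4 moving second, so Row prefers to move first.

first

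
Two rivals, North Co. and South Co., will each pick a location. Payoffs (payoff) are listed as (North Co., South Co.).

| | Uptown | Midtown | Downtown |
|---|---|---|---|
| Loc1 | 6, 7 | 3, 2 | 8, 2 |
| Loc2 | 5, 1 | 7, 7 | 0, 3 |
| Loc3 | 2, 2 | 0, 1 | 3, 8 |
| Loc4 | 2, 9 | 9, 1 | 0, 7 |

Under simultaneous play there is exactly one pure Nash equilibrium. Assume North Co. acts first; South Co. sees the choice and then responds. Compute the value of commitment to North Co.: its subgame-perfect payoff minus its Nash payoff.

Backward induction with North Co. moving first.
- Loc1: BR = Uptown, leader payoff 6.
- Loc2: BR = Midtown, leader payoff 7.
- Loc3: BR = Downtown, leader payoff 3.
- Loc4: BR = Uptown, leader payoff 2.
Among 6, 7, 3, 2, the best is 7 at Loc2. Subgame-perfect outcome: (Loc2, Midtown) with payoffs (7, 7).
Under simultaneous play:
North Co.'s best replies: Uptown→Loc1; Midtown→Loc4; Downtown→Loc1.
South Co.'s best replies: Loc1→Uptown; Loc2→Midtown; Loc3→Downtown; Loc4→Uptown.
The unique mutual best reply is (Loc1, Uptown), giving (6, 7).
North Co.'s commitment gain: 7 − 6 = 1.

1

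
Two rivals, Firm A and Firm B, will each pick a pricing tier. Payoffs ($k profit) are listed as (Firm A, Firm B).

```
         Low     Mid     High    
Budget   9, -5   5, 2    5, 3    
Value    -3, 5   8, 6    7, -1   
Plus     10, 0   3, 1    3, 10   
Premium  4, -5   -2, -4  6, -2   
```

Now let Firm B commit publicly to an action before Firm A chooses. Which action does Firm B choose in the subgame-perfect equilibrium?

Mid

Backward induction with Firm B moving first.
- Low → Firm A plays Plus (best of 9, -3, 10, 4); Firm B gets 0.
- Mid → Firm A plays Value (best of 5, 8, 3, -2); Firm B gets 6.
- High → Firm A plays Value (best of 5, 7, 3, 6); Firm B gets -1.
Firm B's induced payoffs are 0, 6, -1, so Firm B commits to Mid. Subgame-perfect outcome: (Value, Mid) with payoffs (8, 6).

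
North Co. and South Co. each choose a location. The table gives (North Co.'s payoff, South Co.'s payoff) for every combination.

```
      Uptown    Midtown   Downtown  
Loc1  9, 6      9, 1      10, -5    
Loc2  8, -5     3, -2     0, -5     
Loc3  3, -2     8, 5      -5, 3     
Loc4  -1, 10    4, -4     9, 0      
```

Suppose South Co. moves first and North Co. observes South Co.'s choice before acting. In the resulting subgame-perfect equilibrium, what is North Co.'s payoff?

Work backward from North Co.'s decision.
- Uptown: BR = Loc1, leader payoff 6.
- Midtown: BR = Loc1, leader payoff 1.
- Downtown: BR = Loc1, leader payoff -5.
Among 6, 1, -5, the best is 6 at Uptown. Subgame-perfect outcome: (Loc1, Uptown) with payoffs (9, 6).

9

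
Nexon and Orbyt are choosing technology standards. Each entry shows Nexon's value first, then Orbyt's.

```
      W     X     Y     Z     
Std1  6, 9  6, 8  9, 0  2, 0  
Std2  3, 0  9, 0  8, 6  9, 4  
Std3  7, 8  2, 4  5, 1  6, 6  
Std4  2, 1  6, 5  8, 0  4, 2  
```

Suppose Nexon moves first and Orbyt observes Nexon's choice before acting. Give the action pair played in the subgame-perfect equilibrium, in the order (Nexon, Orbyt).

Orbyt best-responds to each possible Nexon move:
- Std1: Orbyt compares 9, 8, 0, 0 and picks W; Nexon would get 6.
- Std2: Orbyt compares 0, 0, 6, 4 and picks Y; Nexon would get 8.
- Std3: Orbyt compares 8, 4, 1, 6 and picks W; Nexon would get 7.
- Std4: Orbyt compares 1, 5, 0, 2 and picks X; Nexon would get 6.
Nexon's induced payoffs are 6, 8, 7, 6, so Nexon commits to Std2. Subgame-perfect outcome: (Std2, Y) with payoffs (8, 6).

(Std2, Y)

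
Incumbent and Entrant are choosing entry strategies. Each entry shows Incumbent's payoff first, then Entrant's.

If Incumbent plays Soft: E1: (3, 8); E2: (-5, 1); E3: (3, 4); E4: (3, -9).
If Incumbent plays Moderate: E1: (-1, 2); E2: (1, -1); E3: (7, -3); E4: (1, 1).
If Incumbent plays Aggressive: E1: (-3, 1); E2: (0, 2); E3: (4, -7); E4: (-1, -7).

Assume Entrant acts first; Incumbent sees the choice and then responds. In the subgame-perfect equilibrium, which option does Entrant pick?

E1

Work backward from Incumbent's decision.
- E1: Incumbent compares 3, -1, -3 and picks Soft; Entrant would get 8.
- E2: Incumbent compares -5, 1, 0 and picks Moderate; Entrant would get -1.
- E3: Incumbent compares 3, 7, 4 and picks Moderate; Entrant would get -3.
- E4: Incumbent compares 3, 1, -1 and picks Soft; Entrant would get -9.
Maximizing over 8, -1, -3, -9, Entrant chooses E1. Subgame-perfect outcome: (Soft, E1) with payoffs (3, 8).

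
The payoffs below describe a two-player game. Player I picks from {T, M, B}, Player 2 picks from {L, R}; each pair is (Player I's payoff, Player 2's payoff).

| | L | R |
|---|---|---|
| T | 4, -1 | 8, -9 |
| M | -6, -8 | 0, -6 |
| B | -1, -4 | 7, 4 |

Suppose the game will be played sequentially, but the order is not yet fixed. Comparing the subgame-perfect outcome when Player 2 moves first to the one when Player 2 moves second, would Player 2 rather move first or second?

second

If Player I leads: Player 2's best replies are T→L, M→R, B→R; Player I's induced payoffs 4, 0, 7; outcome (B, R), payoffs (7, 4).
If Player 2 leads: Player I's best replies are L→T, R→T; Player 2's induced payoffs -1, -9; outcome (T, L), payoffs (4, -1).
Player 2 gets -1 moving first and 4 moving second, so Player 2 prefers to move second.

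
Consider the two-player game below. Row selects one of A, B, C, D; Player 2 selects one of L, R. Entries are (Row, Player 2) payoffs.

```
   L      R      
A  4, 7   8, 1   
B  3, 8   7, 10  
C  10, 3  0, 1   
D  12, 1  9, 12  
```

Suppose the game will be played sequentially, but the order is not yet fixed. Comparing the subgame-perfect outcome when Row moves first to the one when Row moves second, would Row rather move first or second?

first

If Row leads: Player 2's best replies are A→L, B→R, C→L, D→R; Row's induced payoffs 4, 7, 10, 9; outcome (C, L), payoffs (10, 3).
If Player 2 leads: Row's best replies are L→D, R→D; Player 2's induced payoffs 1, 12; outcome (D, R), payoffs (9, 12).
Row gets 10 moving first and 9 moving second, so Row prefers to move first.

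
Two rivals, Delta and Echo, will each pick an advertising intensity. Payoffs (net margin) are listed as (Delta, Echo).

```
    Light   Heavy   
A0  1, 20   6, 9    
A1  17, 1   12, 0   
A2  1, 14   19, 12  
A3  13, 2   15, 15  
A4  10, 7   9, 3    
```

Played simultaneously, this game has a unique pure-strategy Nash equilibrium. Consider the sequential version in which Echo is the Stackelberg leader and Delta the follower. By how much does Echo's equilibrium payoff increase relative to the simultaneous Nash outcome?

11

Solve by backward induction (Echo leads).
- Light: Delta compares 1, 17, 1, 13, 10 and picks A1; Echo would get 1.
- Heavy: Delta compares 6, 12, 19, 15, 9 and picks A2; Echo would get 12.
Echo's induced payoffs are 1, 12, so Echo commits to Heavy. Subgame-perfect outcome: (A2, Heavy) with payoffs (19, 12).
Now find the simultaneous Nash equilibrium.
Delta's best replies: Light→A1; Heavy→A2.
Echo's best replies: A0→Light; A1→Light; A2→Light; A3→Heavy; A4→Light.
Only (A1, Light) has each player best-responding; Nash payoffs (17, 1).
Echo's commitment gain: 12 − 1 = 11.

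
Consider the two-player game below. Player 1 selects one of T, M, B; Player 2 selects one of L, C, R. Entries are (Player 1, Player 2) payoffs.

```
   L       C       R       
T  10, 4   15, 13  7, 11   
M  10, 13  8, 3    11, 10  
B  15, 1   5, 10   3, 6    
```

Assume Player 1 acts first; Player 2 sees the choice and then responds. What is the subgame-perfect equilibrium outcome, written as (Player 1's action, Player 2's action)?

Solve by backward induction (Player 1 leads).
- T → Player 2 plays C (best of 4, 13, 11); Player 1 gets 15.
- M → Player 2 plays L (best of 13, 3, 10); Player 1 gets 10.
- B → Player 2 plays C (best of 1, 10, 6); Player 1 gets 5.
Among 15, 10, 5, the best is 15 at T. Subgame-perfect outcome: (T, C) with payoffs (15, 13).

(T, C)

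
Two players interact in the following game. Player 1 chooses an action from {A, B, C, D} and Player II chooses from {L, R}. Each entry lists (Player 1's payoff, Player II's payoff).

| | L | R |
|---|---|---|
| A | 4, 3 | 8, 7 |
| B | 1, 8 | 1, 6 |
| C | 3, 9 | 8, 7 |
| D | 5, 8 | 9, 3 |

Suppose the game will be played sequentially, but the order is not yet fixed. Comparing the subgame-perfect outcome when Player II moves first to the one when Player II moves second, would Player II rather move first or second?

If Player 1 leads: Player II's best replies are A→R, B→L, C→L, D→L; Player 1's induced payoffs 8, 1, 3, 5; outcome (A, R), payoffs (8, 7).
If Player II leads: Player 1's best replies are L→D, R→D; Player II's induced payoffs 8, 3; outcome (D, L), payoffs (5, 8).
Player II gets 8 moving first and 7 moving second, so Player II prefers to move first.

first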